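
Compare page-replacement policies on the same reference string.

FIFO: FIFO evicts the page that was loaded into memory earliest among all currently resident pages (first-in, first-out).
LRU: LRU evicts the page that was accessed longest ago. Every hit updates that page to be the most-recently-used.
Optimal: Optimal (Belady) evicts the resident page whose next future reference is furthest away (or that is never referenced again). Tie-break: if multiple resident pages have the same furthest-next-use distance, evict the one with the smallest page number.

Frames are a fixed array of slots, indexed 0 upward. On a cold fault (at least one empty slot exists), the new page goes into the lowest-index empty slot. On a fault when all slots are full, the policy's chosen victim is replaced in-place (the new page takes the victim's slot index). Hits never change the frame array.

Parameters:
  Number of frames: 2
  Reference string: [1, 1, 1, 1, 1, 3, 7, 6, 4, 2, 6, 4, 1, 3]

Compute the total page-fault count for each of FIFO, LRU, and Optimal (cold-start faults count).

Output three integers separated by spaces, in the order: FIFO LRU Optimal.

--- FIFO ---
  step 0: ref 1 -> FAULT, frames=[1,-] (faults so far: 1)
  step 1: ref 1 -> HIT, frames=[1,-] (faults so far: 1)
  step 2: ref 1 -> HIT, frames=[1,-] (faults so far: 1)
  step 3: ref 1 -> HIT, frames=[1,-] (faults so far: 1)
  step 4: ref 1 -> HIT, frames=[1,-] (faults so far: 1)
  step 5: ref 3 -> FAULT, frames=[1,3] (faults so far: 2)
  step 6: ref 7 -> FAULT, evict 1, frames=[7,3] (faults so far: 3)
  step 7: ref 6 -> FAULT, evict 3, frames=[7,6] (faults so far: 4)
  step 8: ref 4 -> FAULT, evict 7, frames=[4,6] (faults so far: 5)
  step 9: ref 2 -> FAULT, evict 6, frames=[4,2] (faults so far: 6)
  step 10: ref 6 -> FAULT, evict 4, frames=[6,2] (faults so far: 7)
  step 11: ref 4 -> FAULT, evict 2, frames=[6,4] (faults so far: 8)
  step 12: ref 1 -> FAULT, evict 6, frames=[1,4] (faults so far: 9)
  step 13: ref 3 -> FAULT, evict 4, frames=[1,3] (faults so far: 10)
  FIFO total faults: 10
--- LRU ---
  step 0: ref 1 -> FAULT, frames=[1,-] (faults so far: 1)
  step 1: ref 1 -> HIT, frames=[1,-] (faults so far: 1)
  step 2: ref 1 -> HIT, frames=[1,-] (faults so far: 1)
  step 3: ref 1 -> HIT, frames=[1,-] (faults so far: 1)
  step 4: ref 1 -> HIT, frames=[1,-] (faults so far: 1)
  step 5: ref 3 -> FAULT, frames=[1,3] (faults so far: 2)
  step 6: ref 7 -> FAULT, evict 1, frames=[7,3] (faults so far: 3)
  step 7: ref 6 -> FAULT, evict 3, frames=[7,6] (faults so far: 4)
  step 8: ref 4 -> FAULT, evict 7, frames=[4,6] (faults so far: 5)
  step 9: ref 2 -> FAULT, evict 6, frames=[4,2] (faults so far: 6)
  step 10: ref 6 -> FAULT, evict 4, frames=[6,2] (faults so far: 7)
  step 11: ref 4 -> FAULT, evict 2, frames=[6,4] (faults so far: 8)
  step 12: ref 1 -> FAULT, evict 6, frames=[1,4] (faults so far: 9)
  step 13: ref 3 -> FAULT, evict 4, frames=[1,3] (faults so far: 10)
  LRU total faults: 10
--- Optimal ---
  step 0: ref 1 -> FAULT, frames=[1,-] (faults so far: 1)
  step 1: ref 1 -> HIT, frames=[1,-] (faults so far: 1)
  step 2: ref 1 -> HIT, frames=[1,-] (faults so far: 1)
  step 3: ref 1 -> HIT, frames=[1,-] (faults so far: 1)
  step 4: ref 1 -> HIT, frames=[1,-] (faults so far: 1)
  step 5: ref 3 -> FAULT, frames=[1,3] (faults so far: 2)
  step 6: ref 7 -> FAULT, evict 3, frames=[1,7] (faults so far: 3)
  step 7: ref 6 -> FAULT, evict 7, frames=[1,6] (faults so far: 4)
  step 8: ref 4 -> FAULT, evict 1, frames=[4,6] (faults so far: 5)
  step 9: ref 2 -> FAULT, evict 4, frames=[2,6] (faults so far: 6)
  step 10: ref 6 -> HIT, frames=[2,6] (faults so far: 6)
  step 11: ref 4 -> FAULT, evict 2, frames=[4,6] (faults so far: 7)
  step 12: ref 1 -> FAULT, evict 4, frames=[1,6] (faults so far: 8)
  step 13: ref 3 -> FAULT, evict 1, frames=[3,6] (faults so far: 9)
  Optimal total faults: 9

Answer: 10 10 9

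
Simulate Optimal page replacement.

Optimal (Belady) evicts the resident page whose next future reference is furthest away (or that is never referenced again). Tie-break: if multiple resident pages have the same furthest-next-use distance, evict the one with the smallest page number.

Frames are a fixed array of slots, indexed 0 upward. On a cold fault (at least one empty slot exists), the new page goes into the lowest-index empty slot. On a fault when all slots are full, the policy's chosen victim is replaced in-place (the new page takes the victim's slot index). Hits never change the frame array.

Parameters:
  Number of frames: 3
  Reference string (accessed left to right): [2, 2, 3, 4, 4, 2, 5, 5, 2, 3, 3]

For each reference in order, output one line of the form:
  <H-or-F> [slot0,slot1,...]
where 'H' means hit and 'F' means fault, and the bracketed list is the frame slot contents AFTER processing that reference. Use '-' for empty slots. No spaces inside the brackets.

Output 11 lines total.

F [2,-,-]
H [2,-,-]
F [2,3,-]
F [2,3,4]
H [2,3,4]
H [2,3,4]
F [2,3,5]
H [2,3,5]
H [2,3,5]
H [2,3,5]
H [2,3,5]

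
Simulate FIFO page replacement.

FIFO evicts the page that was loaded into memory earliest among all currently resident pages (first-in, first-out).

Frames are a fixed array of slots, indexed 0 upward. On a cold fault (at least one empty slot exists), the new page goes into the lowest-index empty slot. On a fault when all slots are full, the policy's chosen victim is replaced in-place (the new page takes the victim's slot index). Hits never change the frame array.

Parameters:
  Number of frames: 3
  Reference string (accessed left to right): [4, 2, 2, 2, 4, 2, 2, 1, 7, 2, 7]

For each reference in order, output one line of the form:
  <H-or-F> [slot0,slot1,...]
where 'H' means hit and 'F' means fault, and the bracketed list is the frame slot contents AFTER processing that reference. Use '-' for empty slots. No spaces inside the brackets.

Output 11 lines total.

F [4,-,-]
F [4,2,-]
H [4,2,-]
H [4,2,-]
H [4,2,-]
H [4,2,-]
H [4,2,-]
F [4,2,1]
F [7,2,1]
H [7,2,1]
H [7,2,1]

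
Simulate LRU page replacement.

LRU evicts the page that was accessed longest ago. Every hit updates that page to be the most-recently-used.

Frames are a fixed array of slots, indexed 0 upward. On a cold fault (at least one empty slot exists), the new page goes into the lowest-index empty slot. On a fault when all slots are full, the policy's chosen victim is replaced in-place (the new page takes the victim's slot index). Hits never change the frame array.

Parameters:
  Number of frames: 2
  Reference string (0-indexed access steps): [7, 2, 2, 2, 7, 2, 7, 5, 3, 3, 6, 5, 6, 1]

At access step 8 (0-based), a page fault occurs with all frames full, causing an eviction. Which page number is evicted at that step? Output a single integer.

Step 0: ref 7 -> FAULT, frames=[7,-]
Step 1: ref 2 -> FAULT, frames=[7,2]
Step 2: ref 2 -> HIT, frames=[7,2]
Step 3: ref 2 -> HIT, frames=[7,2]
Step 4: ref 7 -> HIT, frames=[7,2]
Step 5: ref 2 -> HIT, frames=[7,2]
Step 6: ref 7 -> HIT, frames=[7,2]
Step 7: ref 5 -> FAULT, evict 2, frames=[7,5]
Step 8: ref 3 -> FAULT, evict 7, frames=[3,5]
At step 8: evicted page 7

Answer: 7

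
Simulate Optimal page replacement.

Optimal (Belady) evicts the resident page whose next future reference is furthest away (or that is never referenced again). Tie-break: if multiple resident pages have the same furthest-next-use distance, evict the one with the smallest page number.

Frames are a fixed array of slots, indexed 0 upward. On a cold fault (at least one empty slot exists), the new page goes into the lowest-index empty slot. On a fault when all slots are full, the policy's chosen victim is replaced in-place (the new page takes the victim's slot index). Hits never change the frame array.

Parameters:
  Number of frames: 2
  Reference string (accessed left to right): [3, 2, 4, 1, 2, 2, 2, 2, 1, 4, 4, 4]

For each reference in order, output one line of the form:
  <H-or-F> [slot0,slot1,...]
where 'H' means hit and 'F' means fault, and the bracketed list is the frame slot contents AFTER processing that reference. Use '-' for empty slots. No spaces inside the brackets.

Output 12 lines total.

F [3,-]
F [3,2]
F [4,2]
F [1,2]
H [1,2]
H [1,2]
H [1,2]
H [1,2]
H [1,2]
F [4,2]
H [4,2]
H [4,2]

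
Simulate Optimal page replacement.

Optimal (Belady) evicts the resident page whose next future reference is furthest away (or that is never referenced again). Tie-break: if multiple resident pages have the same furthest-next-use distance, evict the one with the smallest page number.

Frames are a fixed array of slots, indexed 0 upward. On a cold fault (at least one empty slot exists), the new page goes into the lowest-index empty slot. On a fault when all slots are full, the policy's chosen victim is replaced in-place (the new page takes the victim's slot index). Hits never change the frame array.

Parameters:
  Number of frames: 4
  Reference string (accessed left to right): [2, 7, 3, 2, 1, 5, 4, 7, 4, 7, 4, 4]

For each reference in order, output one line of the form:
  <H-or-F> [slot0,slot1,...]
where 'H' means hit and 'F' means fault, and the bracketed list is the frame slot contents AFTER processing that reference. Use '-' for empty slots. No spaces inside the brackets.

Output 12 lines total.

F [2,-,-,-]
F [2,7,-,-]
F [2,7,3,-]
H [2,7,3,-]
F [2,7,3,1]
F [2,7,3,5]
F [4,7,3,5]
H [4,7,3,5]
H [4,7,3,5]
H [4,7,3,5]
H [4,7,3,5]
H [4,7,3,5]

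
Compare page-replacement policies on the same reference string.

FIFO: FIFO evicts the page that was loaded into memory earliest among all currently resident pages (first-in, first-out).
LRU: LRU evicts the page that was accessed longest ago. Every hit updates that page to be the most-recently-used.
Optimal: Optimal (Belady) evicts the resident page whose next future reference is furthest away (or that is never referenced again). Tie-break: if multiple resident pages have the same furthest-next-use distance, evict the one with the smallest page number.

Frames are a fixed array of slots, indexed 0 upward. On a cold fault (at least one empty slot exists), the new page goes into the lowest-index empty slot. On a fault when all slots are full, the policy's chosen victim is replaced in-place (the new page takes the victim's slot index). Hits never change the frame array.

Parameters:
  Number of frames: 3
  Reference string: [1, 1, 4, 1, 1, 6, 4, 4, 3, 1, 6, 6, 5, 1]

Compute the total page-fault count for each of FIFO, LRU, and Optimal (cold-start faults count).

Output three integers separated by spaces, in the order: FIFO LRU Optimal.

--- FIFO ---
  step 0: ref 1 -> FAULT, frames=[1,-,-] (faults so far: 1)
  step 1: ref 1 -> HIT, frames=[1,-,-] (faults so far: 1)
  step 2: ref 4 -> FAULT, frames=[1,4,-] (faults so far: 2)
  step 3: ref 1 -> HIT, frames=[1,4,-] (faults so far: 2)
  step 4: ref 1 -> HIT, frames=[1,4,-] (faults so far: 2)
  step 5: ref 6 -> FAULT, frames=[1,4,6] (faults so far: 3)
  step 6: ref 4 -> HIT, frames=[1,4,6] (faults so far: 3)
  step 7: ref 4 -> HIT, frames=[1,4,6] (faults so far: 3)
  step 8: ref 3 -> FAULT, evict 1, frames=[3,4,6] (faults so far: 4)
  step 9: ref 1 -> FAULT, evict 4, frames=[3,1,6] (faults so far: 5)
  step 10: ref 6 -> HIT, frames=[3,1,6] (faults so far: 5)
  step 11: ref 6 -> HIT, frames=[3,1,6] (faults so far: 5)
  step 12: ref 5 -> FAULT, evict 6, frames=[3,1,5] (faults so far: 6)
  step 13: ref 1 -> HIT, frames=[3,1,5] (faults so far: 6)
  FIFO total faults: 6
--- LRU ---
  step 0: ref 1 -> FAULT, frames=[1,-,-] (faults so far: 1)
  step 1: ref 1 -> HIT, frames=[1,-,-] (faults so far: 1)
  step 2: ref 4 -> FAULT, frames=[1,4,-] (faults so far: 2)
  step 3: ref 1 -> HIT, frames=[1,4,-] (faults so far: 2)
  step 4: ref 1 -> HIT, frames=[1,4,-] (faults so far: 2)
  step 5: ref 6 -> FAULT, frames=[1,4,6] (faults so far: 3)
  step 6: ref 4 -> HIT, frames=[1,4,6] (faults so far: 3)
  step 7: ref 4 -> HIT, frames=[1,4,6] (faults so far: 3)
  step 8: ref 3 -> FAULT, evict 1, frames=[3,4,6] (faults so far: 4)
  step 9: ref 1 -> FAULT, evict 6, frames=[3,4,1] (faults so far: 5)
  step 10: ref 6 -> FAULT, evict 4, frames=[3,6,1] (faults so far: 6)
  step 11: ref 6 -> HIT, frames=[3,6,1] (faults so far: 6)
  step 12: ref 5 -> FAULT, evict 3, frames=[5,6,1] (faults so far: 7)
  step 13: ref 1 -> HIT, frames=[5,6,1] (faults so far: 7)
  LRU total faults: 7
--- Optimal ---
  step 0: ref 1 -> FAULT, frames=[1,-,-] (faults so far: 1)
  step 1: ref 1 -> HIT, frames=[1,-,-] (faults so far: 1)
  step 2: ref 4 -> FAULT, frames=[1,4,-] (faults so far: 2)
  step 3: ref 1 -> HIT, frames=[1,4,-] (faults so far: 2)
  step 4: ref 1 -> HIT, frames=[1,4,-] (faults so far: 2)
  step 5: ref 6 -> FAULT, frames=[1,4,6] (faults so far: 3)
  step 6: ref 4 -> HIT, frames=[1,4,6] (faults so far: 3)
  step 7: ref 4 -> HIT, frames=[1,4,6] (faults so far: 3)
  step 8: ref 3 -> FAULT, evict 4, frames=[1,3,6] (faults so far: 4)
  step 9: ref 1 -> HIT, frames=[1,3,6] (faults so far: 4)
  step 10: ref 6 -> HIT, frames=[1,3,6] (faults so far: 4)
  step 11: ref 6 -> HIT, frames=[1,3,6] (faults so far: 4)
  step 12: ref 5 -> FAULT, evict 3, frames=[1,5,6] (faults so far: 5)
  step 13: ref 1 -> HIT, frames=[1,5,6] (faults so far: 5)
  Optimal total faults: 5

Answer: 6 7 5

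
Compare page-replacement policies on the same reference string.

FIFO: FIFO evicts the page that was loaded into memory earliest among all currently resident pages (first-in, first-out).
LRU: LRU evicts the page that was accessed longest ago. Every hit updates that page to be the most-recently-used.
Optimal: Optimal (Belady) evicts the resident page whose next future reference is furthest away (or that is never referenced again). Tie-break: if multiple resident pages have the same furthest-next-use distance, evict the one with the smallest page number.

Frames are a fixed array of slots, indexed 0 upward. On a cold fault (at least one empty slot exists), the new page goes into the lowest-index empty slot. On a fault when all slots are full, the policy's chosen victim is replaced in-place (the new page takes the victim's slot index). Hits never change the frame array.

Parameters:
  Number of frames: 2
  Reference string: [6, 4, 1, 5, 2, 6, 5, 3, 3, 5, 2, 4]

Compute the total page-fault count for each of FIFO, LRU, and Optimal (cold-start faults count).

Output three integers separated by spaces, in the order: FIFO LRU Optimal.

--- FIFO ---
  step 0: ref 6 -> FAULT, frames=[6,-] (faults so far: 1)
  step 1: ref 4 -> FAULT, frames=[6,4] (faults so far: 2)
  step 2: ref 1 -> FAULT, evict 6, frames=[1,4] (faults so far: 3)
  step 3: ref 5 -> FAULT, evict 4, frames=[1,5] (faults so far: 4)
  step 4: ref 2 -> FAULT, evict 1, frames=[2,5] (faults so far: 5)
  step 5: ref 6 -> FAULT, evict 5, frames=[2,6] (faults so far: 6)
  step 6: ref 5 -> FAULT, evict 2, frames=[5,6] (faults so far: 7)
  step 7: ref 3 -> FAULT, evict 6, frames=[5,3] (faults so far: 8)
  step 8: ref 3 -> HIT, frames=[5,3] (faults so far: 8)
  step 9: ref 5 -> HIT, frames=[5,3] (faults so far: 8)
  step 10: ref 2 -> FAULT, evict 5, frames=[2,3] (faults so far: 9)
  step 11: ref 4 -> FAULT, evict 3, frames=[2,4] (faults so far: 10)
  FIFO total faults: 10
--- LRU ---
  step 0: ref 6 -> FAULT, frames=[6,-] (faults so far: 1)
  step 1: ref 4 -> FAULT, frames=[6,4] (faults so far: 2)
  step 2: ref 1 -> FAULT, evict 6, frames=[1,4] (faults so far: 3)
  step 3: ref 5 -> FAULT, evict 4, frames=[1,5] (faults so far: 4)
  step 4: ref 2 -> FAULT, evict 1, frames=[2,5] (faults so far: 5)
  step 5: ref 6 -> FAULT, evict 5, frames=[2,6] (faults so far: 6)
  step 6: ref 5 -> FAULT, evict 2, frames=[5,6] (faults so far: 7)
  step 7: ref 3 -> FAULT, evict 6, frames=[5,3] (faults so far: 8)
  step 8: ref 3 -> HIT, frames=[5,3] (faults so far: 8)
  step 9: ref 5 -> HIT, frames=[5,3] (faults so far: 8)
  step 10: ref 2 -> FAULT, evict 3, frames=[5,2] (faults so far: 9)
  step 11: ref 4 -> FAULT, evict 5, frames=[4,2] (faults so far: 10)
  LRU total faults: 10
--- Optimal ---
  step 0: ref 6 -> FAULT, frames=[6,-] (faults so far: 1)
  step 1: ref 4 -> FAULT, frames=[6,4] (faults so far: 2)
  step 2: ref 1 -> FAULT, evict 4, frames=[6,1] (faults so far: 3)
  step 3: ref 5 -> FAULT, evict 1, frames=[6,5] (faults so far: 4)
  step 4: ref 2 -> FAULT, evict 5, frames=[6,2] (faults so far: 5)
  step 5: ref 6 -> HIT, frames=[6,2] (faults so far: 5)
  step 6: ref 5 -> FAULT, evict 6, frames=[5,2] (faults so far: 6)
  step 7: ref 3 -> FAULT, evict 2, frames=[5,3] (faults so far: 7)
  step 8: ref 3 -> HIT, frames=[5,3] (faults so far: 7)
  step 9: ref 5 -> HIT, frames=[5,3] (faults so far: 7)
  step 10: ref 2 -> FAULT, evict 3, frames=[5,2] (faults so far: 8)
  step 11: ref 4 -> FAULT, evict 2, frames=[5,4] (faults so far: 9)
  Optimal total faults: 9

Answer: 10 10 9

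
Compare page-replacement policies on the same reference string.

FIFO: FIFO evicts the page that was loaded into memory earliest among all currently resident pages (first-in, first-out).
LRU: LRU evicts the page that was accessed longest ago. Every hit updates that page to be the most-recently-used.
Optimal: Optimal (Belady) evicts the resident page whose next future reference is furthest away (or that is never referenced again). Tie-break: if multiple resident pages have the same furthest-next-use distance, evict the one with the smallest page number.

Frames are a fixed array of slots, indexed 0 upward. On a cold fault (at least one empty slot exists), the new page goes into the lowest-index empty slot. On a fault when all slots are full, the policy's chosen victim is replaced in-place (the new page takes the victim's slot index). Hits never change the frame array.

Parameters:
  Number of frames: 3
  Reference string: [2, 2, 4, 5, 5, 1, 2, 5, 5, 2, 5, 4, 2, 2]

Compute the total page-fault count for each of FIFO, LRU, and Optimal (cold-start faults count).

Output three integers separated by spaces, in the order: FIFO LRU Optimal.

Answer: 6 6 5

Derivation:
--- FIFO ---
  step 0: ref 2 -> FAULT, frames=[2,-,-] (faults so far: 1)
  step 1: ref 2 -> HIT, frames=[2,-,-] (faults so far: 1)
  step 2: ref 4 -> FAULT, frames=[2,4,-] (faults so far: 2)
  step 3: ref 5 -> FAULT, frames=[2,4,5] (faults so far: 3)
  step 4: ref 5 -> HIT, frames=[2,4,5] (faults so far: 3)
  step 5: ref 1 -> FAULT, evict 2, frames=[1,4,5] (faults so far: 4)
  step 6: ref 2 -> FAULT, evict 4, frames=[1,2,5] (faults so far: 5)
  step 7: ref 5 -> HIT, frames=[1,2,5] (faults so far: 5)
  step 8: ref 5 -> HIT, frames=[1,2,5] (faults so far: 5)
  step 9: ref 2 -> HIT, frames=[1,2,5] (faults so far: 5)
  step 10: ref 5 -> HIT, frames=[1,2,5] (faults so far: 5)
  step 11: ref 4 -> FAULT, evict 5, frames=[1,2,4] (faults so far: 6)
  step 12: ref 2 -> HIT, frames=[1,2,4] (faults so far: 6)
  step 13: ref 2 -> HIT, frames=[1,2,4] (faults so far: 6)
  FIFO total faults: 6
--- LRU ---
  step 0: ref 2 -> FAULT, frames=[2,-,-] (faults so far: 1)
  step 1: ref 2 -> HIT, frames=[2,-,-] (faults so far: 1)
  step 2: ref 4 -> FAULT, frames=[2,4,-] (faults so far: 2)
  step 3: ref 5 -> FAULT, frames=[2,4,5] (faults so far: 3)
  step 4: ref 5 -> HIT, frames=[2,4,5] (faults so far: 3)
  step 5: ref 1 -> FAULT, evict 2, frames=[1,4,5] (faults so far: 4)
  step 6: ref 2 -> FAULT, evict 4, frames=[1,2,5] (faults so far: 5)
  step 7: ref 5 -> HIT, frames=[1,2,5] (faults so far: 5)
  step 8: ref 5 -> HIT, frames=[1,2,5] (faults so far: 5)
  step 9: ref 2 -> HIT, frames=[1,2,5] (faults so far: 5)
  step 10: ref 5 -> HIT, frames=[1,2,5] (faults so far: 5)
  step 11: ref 4 -> FAULT, evict 1, frames=[4,2,5] (faults so far: 6)
  step 12: ref 2 -> HIT, frames=[4,2,5] (faults so far: 6)
  step 13: ref 2 -> HIT, frames=[4,2,5] (faults so far: 6)
  LRU total faults: 6
--- Optimal ---
  step 0: ref 2 -> FAULT, frames=[2,-,-] (faults so far: 1)
  step 1: ref 2 -> HIT, frames=[2,-,-] (faults so far: 1)
  step 2: ref 4 -> FAULT, frames=[2,4,-] (faults so far: 2)
  step 3: ref 5 -> FAULT, frames=[2,4,5] (faults so far: 3)
  step 4: ref 5 -> HIT, frames=[2,4,5] (faults so far: 3)
  step 5: ref 1 -> FAULT, evict 4, frames=[2,1,5] (faults so far: 4)
  step 6: ref 2 -> HIT, frames=[2,1,5] (faults so far: 4)
  step 7: ref 5 -> HIT, frames=[2,1,5] (faults so far: 4)
  step 8: ref 5 -> HIT, frames=[2,1,5] (faults so far: 4)
  step 9: ref 2 -> HIT, frames=[2,1,5] (faults so far: 4)
  step 10: ref 5 -> HIT, frames=[2,1,5] (faults so far: 4)
  step 11: ref 4 -> FAULT, evict 1, frames=[2,4,5] (faults so far: 5)
  step 12: ref 2 -> HIT, frames=[2,4,5] (faults so far: 5)
  step 13: ref 2 -> HIT, frames=[2,4,5] (faults so far: 5)
  Optimal total faults: 5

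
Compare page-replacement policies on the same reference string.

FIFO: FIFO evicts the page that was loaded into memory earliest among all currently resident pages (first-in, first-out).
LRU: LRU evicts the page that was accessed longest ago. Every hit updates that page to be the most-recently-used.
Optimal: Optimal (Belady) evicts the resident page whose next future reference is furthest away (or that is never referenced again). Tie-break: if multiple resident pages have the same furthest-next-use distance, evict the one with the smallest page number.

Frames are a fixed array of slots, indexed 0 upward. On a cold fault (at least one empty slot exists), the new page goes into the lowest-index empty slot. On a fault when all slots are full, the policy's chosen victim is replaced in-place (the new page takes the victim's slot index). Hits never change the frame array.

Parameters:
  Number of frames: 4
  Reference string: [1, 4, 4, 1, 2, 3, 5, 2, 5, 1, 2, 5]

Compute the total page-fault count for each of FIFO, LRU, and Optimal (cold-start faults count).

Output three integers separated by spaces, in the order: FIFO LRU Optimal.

--- FIFO ---
  step 0: ref 1 -> FAULT, frames=[1,-,-,-] (faults so far: 1)
  step 1: ref 4 -> FAULT, frames=[1,4,-,-] (faults so far: 2)
  step 2: ref 4 -> HIT, frames=[1,4,-,-] (faults so far: 2)
  step 3: ref 1 -> HIT, frames=[1,4,-,-] (faults so far: 2)
  step 4: ref 2 -> FAULT, frames=[1,4,2,-] (faults so far: 3)
  step 5: ref 3 -> FAULT, frames=[1,4,2,3] (faults so far: 4)
  step 6: ref 5 -> FAULT, evict 1, frames=[5,4,2,3] (faults so far: 5)
  step 7: ref 2 -> HIT, frames=[5,4,2,3] (faults so far: 5)
  step 8: ref 5 -> HIT, frames=[5,4,2,3] (faults so far: 5)
  step 9: ref 1 -> FAULT, evict 4, frames=[5,1,2,3] (faults so far: 6)
  step 10: ref 2 -> HIT, frames=[5,1,2,3] (faults so far: 6)
  step 11: ref 5 -> HIT, frames=[5,1,2,3] (faults so far: 6)
  FIFO total faults: 6
--- LRU ---
  step 0: ref 1 -> FAULT, frames=[1,-,-,-] (faults so far: 1)
  step 1: ref 4 -> FAULT, frames=[1,4,-,-] (faults so far: 2)
  step 2: ref 4 -> HIT, frames=[1,4,-,-] (faults so far: 2)
  step 3: ref 1 -> HIT, frames=[1,4,-,-] (faults so far: 2)
  step 4: ref 2 -> FAULT, frames=[1,4,2,-] (faults so far: 3)
  step 5: ref 3 -> FAULT, frames=[1,4,2,3] (faults so far: 4)
  step 6: ref 5 -> FAULT, evict 4, frames=[1,5,2,3] (faults so far: 5)
  step 7: ref 2 -> HIT, frames=[1,5,2,3] (faults so far: 5)
  step 8: ref 5 -> HIT, frames=[1,5,2,3] (faults so far: 5)
  step 9: ref 1 -> HIT, frames=[1,5,2,3] (faults so far: 5)
  step 10: ref 2 -> HIT, frames=[1,5,2,3] (faults so far: 5)
  step 11: ref 5 -> HIT, frames=[1,5,2,3] (faults so far: 5)
  LRU total faults: 5
--- Optimal ---
  step 0: ref 1 -> FAULT, frames=[1,-,-,-] (faults so far: 1)
  step 1: ref 4 -> FAULT, frames=[1,4,-,-] (faults so far: 2)
  step 2: ref 4 -> HIT, frames=[1,4,-,-] (faults so far: 2)
  step 3: ref 1 -> HIT, frames=[1,4,-,-] (faults so far: 2)
  step 4: ref 2 -> FAULT, frames=[1,4,2,-] (faults so far: 3)
  step 5: ref 3 -> FAULT, frames=[1,4,2,3] (faults so far: 4)
  step 6: ref 5 -> FAULT, evict 3, frames=[1,4,2,5] (faults so far: 5)
  step 7: ref 2 -> HIT, frames=[1,4,2,5] (faults so far: 5)
  step 8: ref 5 -> HIT, frames=[1,4,2,5] (faults so far: 5)
  step 9: ref 1 -> HIT, frames=[1,4,2,5] (faults so far: 5)
  step 10: ref 2 -> HIT, frames=[1,4,2,5] (faults so far: 5)
  step 11: ref 5 -> HIT, frames=[1,4,2,5] (faults so far: 5)
  Optimal total faults: 5

Answer: 6 5 5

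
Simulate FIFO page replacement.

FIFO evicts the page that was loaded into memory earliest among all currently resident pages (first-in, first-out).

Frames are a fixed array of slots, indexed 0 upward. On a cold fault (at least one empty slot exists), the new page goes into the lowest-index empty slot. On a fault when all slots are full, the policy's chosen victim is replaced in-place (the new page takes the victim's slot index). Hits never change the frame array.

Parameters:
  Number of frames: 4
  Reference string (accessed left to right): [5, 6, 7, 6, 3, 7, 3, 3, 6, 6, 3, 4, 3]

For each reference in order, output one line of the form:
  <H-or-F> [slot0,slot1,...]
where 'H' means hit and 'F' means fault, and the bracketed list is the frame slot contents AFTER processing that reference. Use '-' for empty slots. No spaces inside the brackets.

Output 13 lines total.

F [5,-,-,-]
F [5,6,-,-]
F [5,6,7,-]
H [5,6,7,-]
F [5,6,7,3]
H [5,6,7,3]
H [5,6,7,3]
H [5,6,7,3]
H [5,6,7,3]
H [5,6,7,3]
H [5,6,7,3]
F [4,6,7,3]
H [4,6,7,3]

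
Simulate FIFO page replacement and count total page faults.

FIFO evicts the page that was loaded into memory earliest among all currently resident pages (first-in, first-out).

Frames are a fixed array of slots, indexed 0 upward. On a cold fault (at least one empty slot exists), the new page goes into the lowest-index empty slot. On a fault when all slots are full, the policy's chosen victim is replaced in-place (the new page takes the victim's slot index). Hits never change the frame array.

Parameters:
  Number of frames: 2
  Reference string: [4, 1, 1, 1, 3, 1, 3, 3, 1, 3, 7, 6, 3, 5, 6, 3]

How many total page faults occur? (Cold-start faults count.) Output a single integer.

Step 0: ref 4 → FAULT, frames=[4,-]
Step 1: ref 1 → FAULT, frames=[4,1]
Step 2: ref 1 → HIT, frames=[4,1]
Step 3: ref 1 → HIT, frames=[4,1]
Step 4: ref 3 → FAULT (evict 4), frames=[3,1]
Step 5: ref 1 → HIT, frames=[3,1]
Step 6: ref 3 → HIT, frames=[3,1]
Step 7: ref 3 → HIT, frames=[3,1]
Step 8: ref 1 → HIT, frames=[3,1]
Step 9: ref 3 → HIT, frames=[3,1]
Step 10: ref 7 → FAULT (evict 1), frames=[3,7]
Step 11: ref 6 → FAULT (evict 3), frames=[6,7]
Step 12: ref 3 → FAULT (evict 7), frames=[6,3]
Step 13: ref 5 → FAULT (evict 6), frames=[5,3]
Step 14: ref 6 → FAULT (evict 3), frames=[5,6]
Step 15: ref 3 → FAULT (evict 5), frames=[3,6]
Total faults: 9

Answer: 9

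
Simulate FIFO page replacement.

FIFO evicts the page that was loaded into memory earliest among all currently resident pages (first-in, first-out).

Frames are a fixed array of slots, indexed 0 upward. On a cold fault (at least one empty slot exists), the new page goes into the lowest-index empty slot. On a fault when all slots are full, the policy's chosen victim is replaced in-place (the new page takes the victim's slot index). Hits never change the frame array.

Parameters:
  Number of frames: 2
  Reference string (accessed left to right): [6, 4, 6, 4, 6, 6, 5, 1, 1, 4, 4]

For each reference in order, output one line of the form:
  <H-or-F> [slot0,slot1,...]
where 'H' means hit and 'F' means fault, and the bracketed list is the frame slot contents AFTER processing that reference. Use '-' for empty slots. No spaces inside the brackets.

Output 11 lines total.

F [6,-]
F [6,4]
H [6,4]
H [6,4]
H [6,4]
H [6,4]
F [5,4]
F [5,1]
H [5,1]
F [4,1]
H [4,1]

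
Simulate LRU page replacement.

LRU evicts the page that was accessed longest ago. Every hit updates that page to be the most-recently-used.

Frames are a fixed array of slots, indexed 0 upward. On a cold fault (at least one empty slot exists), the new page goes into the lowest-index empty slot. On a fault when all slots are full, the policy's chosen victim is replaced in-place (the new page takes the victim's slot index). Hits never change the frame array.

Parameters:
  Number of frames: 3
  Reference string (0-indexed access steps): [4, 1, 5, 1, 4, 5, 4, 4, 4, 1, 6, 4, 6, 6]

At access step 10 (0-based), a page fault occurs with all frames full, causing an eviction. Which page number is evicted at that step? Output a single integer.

Step 0: ref 4 -> FAULT, frames=[4,-,-]
Step 1: ref 1 -> FAULT, frames=[4,1,-]
Step 2: ref 5 -> FAULT, frames=[4,1,5]
Step 3: ref 1 -> HIT, frames=[4,1,5]
Step 4: ref 4 -> HIT, frames=[4,1,5]
Step 5: ref 5 -> HIT, frames=[4,1,5]
Step 6: ref 4 -> HIT, frames=[4,1,5]
Step 7: ref 4 -> HIT, frames=[4,1,5]
Step 8: ref 4 -> HIT, frames=[4,1,5]
Step 9: ref 1 -> HIT, frames=[4,1,5]
Step 10: ref 6 -> FAULT, evict 5, frames=[4,1,6]
At step 10: evicted page 5

Answer: 5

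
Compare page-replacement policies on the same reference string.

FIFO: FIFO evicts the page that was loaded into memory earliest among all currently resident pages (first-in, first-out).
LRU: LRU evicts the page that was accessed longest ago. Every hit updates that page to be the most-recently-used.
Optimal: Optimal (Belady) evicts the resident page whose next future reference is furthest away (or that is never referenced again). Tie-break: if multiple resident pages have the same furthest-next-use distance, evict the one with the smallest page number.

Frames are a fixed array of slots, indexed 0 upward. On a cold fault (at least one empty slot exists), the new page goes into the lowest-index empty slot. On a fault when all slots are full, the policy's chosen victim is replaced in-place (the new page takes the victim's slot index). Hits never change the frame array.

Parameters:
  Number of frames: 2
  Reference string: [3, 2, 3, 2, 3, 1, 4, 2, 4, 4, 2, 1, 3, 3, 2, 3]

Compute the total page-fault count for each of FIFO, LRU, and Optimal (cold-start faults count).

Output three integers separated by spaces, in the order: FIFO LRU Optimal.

--- FIFO ---
  step 0: ref 3 -> FAULT, frames=[3,-] (faults so far: 1)
  step 1: ref 2 -> FAULT, frames=[3,2] (faults so far: 2)
  step 2: ref 3 -> HIT, frames=[3,2] (faults so far: 2)
  step 3: ref 2 -> HIT, frames=[3,2] (faults so far: 2)
  step 4: ref 3 -> HIT, frames=[3,2] (faults so far: 2)
  step 5: ref 1 -> FAULT, evict 3, frames=[1,2] (faults so far: 3)
  step 6: ref 4 -> FAULT, evict 2, frames=[1,4] (faults so far: 4)
  step 7: ref 2 -> FAULT, evict 1, frames=[2,4] (faults so far: 5)
  step 8: ref 4 -> HIT, frames=[2,4] (faults so far: 5)
  step 9: ref 4 -> HIT, frames=[2,4] (faults so far: 5)
  step 10: ref 2 -> HIT, frames=[2,4] (faults so far: 5)
  step 11: ref 1 -> FAULT, evict 4, frames=[2,1] (faults so far: 6)
  step 12: ref 3 -> FAULT, evict 2, frames=[3,1] (faults so far: 7)
  step 13: ref 3 -> HIT, frames=[3,1] (faults so far: 7)
  step 14: ref 2 -> FAULT, evict 1, frames=[3,2] (faults so far: 8)
  step 15: ref 3 -> HIT, frames=[3,2] (faults so far: 8)
  FIFO total faults: 8
--- LRU ---
  step 0: ref 3 -> FAULT, frames=[3,-] (faults so far: 1)
  step 1: ref 2 -> FAULT, frames=[3,2] (faults so far: 2)
  step 2: ref 3 -> HIT, frames=[3,2] (faults so far: 2)
  step 3: ref 2 -> HIT, frames=[3,2] (faults so far: 2)
  step 4: ref 3 -> HIT, frames=[3,2] (faults so far: 2)
  step 5: ref 1 -> FAULT, evict 2, frames=[3,1] (faults so far: 3)
  step 6: ref 4 -> FAULT, evict 3, frames=[4,1] (faults so far: 4)
  step 7: ref 2 -> FAULT, evict 1, frames=[4,2] (faults so far: 5)
  step 8: ref 4 -> HIT, frames=[4,2] (faults so far: 5)
  step 9: ref 4 -> HIT, frames=[4,2] (faults so far: 5)
  step 10: ref 2 -> HIT, frames=[4,2] (faults so far: 5)
  step 11: ref 1 -> FAULT, evict 4, frames=[1,2] (faults so far: 6)
  step 12: ref 3 -> FAULT, evict 2, frames=[1,3] (faults so far: 7)
  step 13: ref 3 -> HIT, frames=[1,3] (faults so far: 7)
  step 14: ref 2 -> FAULT, evict 1, frames=[2,3] (faults so far: 8)
  step 15: ref 3 -> HIT, frames=[2,3] (faults so far: 8)
  LRU total faults: 8
--- Optimal ---
  step 0: ref 3 -> FAULT, frames=[3,-] (faults so far: 1)
  step 1: ref 2 -> FAULT, frames=[3,2] (faults so far: 2)
  step 2: ref 3 -> HIT, frames=[3,2] (faults so far: 2)
  step 3: ref 2 -> HIT, frames=[3,2] (faults so far: 2)
  step 4: ref 3 -> HIT, frames=[3,2] (faults so far: 2)
  step 5: ref 1 -> FAULT, evict 3, frames=[1,2] (faults so far: 3)
  step 6: ref 4 -> FAULT, evict 1, frames=[4,2] (faults so far: 4)
  step 7: ref 2 -> HIT, frames=[4,2] (faults so far: 4)
  step 8: ref 4 -> HIT, frames=[4,2] (faults so far: 4)
  step 9: ref 4 -> HIT, frames=[4,2] (faults so far: 4)
  step 10: ref 2 -> HIT, frames=[4,2] (faults so far: 4)
  step 11: ref 1 -> FAULT, evict 4, frames=[1,2] (faults so far: 5)
  step 12: ref 3 -> FAULT, evict 1, frames=[3,2] (faults so far: 6)
  step 13: ref 3 -> HIT, frames=[3,2] (faults so far: 6)
  step 14: ref 2 -> HIT, frames=[3,2] (faults so far: 6)
  step 15: ref 3 -> HIT, frames=[3,2] (faults so far: 6)
  Optimal total faults: 6

Answer: 8 8 6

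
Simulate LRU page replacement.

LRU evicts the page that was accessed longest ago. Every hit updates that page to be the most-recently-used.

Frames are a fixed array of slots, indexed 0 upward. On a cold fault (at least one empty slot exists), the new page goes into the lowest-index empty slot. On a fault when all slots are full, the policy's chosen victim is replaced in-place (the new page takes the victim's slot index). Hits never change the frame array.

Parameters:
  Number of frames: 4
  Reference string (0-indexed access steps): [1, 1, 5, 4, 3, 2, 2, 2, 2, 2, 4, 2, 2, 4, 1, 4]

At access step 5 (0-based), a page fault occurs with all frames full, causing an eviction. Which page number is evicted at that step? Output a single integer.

Answer: 1

Derivation:
Step 0: ref 1 -> FAULT, frames=[1,-,-,-]
Step 1: ref 1 -> HIT, frames=[1,-,-,-]
Step 2: ref 5 -> FAULT, frames=[1,5,-,-]
Step 3: ref 4 -> FAULT, frames=[1,5,4,-]
Step 4: ref 3 -> FAULT, frames=[1,5,4,3]
Step 5: ref 2 -> FAULT, evict 1, frames=[2,5,4,3]
At step 5: evicted page 1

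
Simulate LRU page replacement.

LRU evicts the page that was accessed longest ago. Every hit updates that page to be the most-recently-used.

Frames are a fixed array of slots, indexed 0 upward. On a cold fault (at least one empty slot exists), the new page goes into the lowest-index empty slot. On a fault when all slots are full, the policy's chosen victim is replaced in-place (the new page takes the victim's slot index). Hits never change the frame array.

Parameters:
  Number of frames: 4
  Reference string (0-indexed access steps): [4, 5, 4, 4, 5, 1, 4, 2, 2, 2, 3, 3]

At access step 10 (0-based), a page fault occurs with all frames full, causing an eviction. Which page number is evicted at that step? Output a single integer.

Answer: 5

Derivation:
Step 0: ref 4 -> FAULT, frames=[4,-,-,-]
Step 1: ref 5 -> FAULT, frames=[4,5,-,-]
Step 2: ref 4 -> HIT, frames=[4,5,-,-]
Step 3: ref 4 -> HIT, frames=[4,5,-,-]
Step 4: ref 5 -> HIT, frames=[4,5,-,-]
Step 5: ref 1 -> FAULT, frames=[4,5,1,-]
Step 6: ref 4 -> HIT, frames=[4,5,1,-]
Step 7: ref 2 -> FAULT, frames=[4,5,1,2]
Step 8: ref 2 -> HIT, frames=[4,5,1,2]
Step 9: ref 2 -> HIT, frames=[4,5,1,2]
Step 10: ref 3 -> FAULT, evict 5, frames=[4,3,1,2]
At step 10: evicted page 5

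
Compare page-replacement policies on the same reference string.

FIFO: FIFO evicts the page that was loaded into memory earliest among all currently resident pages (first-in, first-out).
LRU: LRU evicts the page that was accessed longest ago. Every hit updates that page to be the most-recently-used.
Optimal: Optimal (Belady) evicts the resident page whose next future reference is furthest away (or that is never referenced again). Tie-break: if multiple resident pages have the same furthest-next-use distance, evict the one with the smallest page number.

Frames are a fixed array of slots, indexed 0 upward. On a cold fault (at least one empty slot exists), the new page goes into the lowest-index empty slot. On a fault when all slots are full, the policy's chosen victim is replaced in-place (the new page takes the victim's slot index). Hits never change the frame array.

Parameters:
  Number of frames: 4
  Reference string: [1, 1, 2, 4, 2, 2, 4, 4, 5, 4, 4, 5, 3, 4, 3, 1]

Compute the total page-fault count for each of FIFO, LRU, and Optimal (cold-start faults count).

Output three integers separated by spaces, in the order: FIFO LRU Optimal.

--- FIFO ---
  step 0: ref 1 -> FAULT, frames=[1,-,-,-] (faults so far: 1)
  step 1: ref 1 -> HIT, frames=[1,-,-,-] (faults so far: 1)
  step 2: ref 2 -> FAULT, frames=[1,2,-,-] (faults so far: 2)
  step 3: ref 4 -> FAULT, frames=[1,2,4,-] (faults so far: 3)
  step 4: ref 2 -> HIT, frames=[1,2,4,-] (faults so far: 3)
  step 5: ref 2 -> HIT, frames=[1,2,4,-] (faults so far: 3)
  step 6: ref 4 -> HIT, frames=[1,2,4,-] (faults so far: 3)
  step 7: ref 4 -> HIT, frames=[1,2,4,-] (faults so far: 3)
  step 8: ref 5 -> FAULT, frames=[1,2,4,5] (faults so far: 4)
  step 9: ref 4 -> HIT, frames=[1,2,4,5] (faults so far: 4)
  step 10: ref 4 -> HIT, frames=[1,2,4,5] (faults so far: 4)
  step 11: ref 5 -> HIT, frames=[1,2,4,5] (faults so far: 4)
  step 12: ref 3 -> FAULT, evict 1, frames=[3,2,4,5] (faults so far: 5)
  step 13: ref 4 -> HIT, frames=[3,2,4,5] (faults so far: 5)
  step 14: ref 3 -> HIT, frames=[3,2,4,5] (faults so far: 5)
  step 15: ref 1 -> FAULT, evict 2, frames=[3,1,4,5] (faults so far: 6)
  FIFO total faults: 6
--- LRU ---
  step 0: ref 1 -> FAULT, frames=[1,-,-,-] (faults so far: 1)
  step 1: ref 1 -> HIT, frames=[1,-,-,-] (faults so far: 1)
  step 2: ref 2 -> FAULT, frames=[1,2,-,-] (faults so far: 2)
  step 3: ref 4 -> FAULT, frames=[1,2,4,-] (faults so far: 3)
  step 4: ref 2 -> HIT, frames=[1,2,4,-] (faults so far: 3)
  step 5: ref 2 -> HIT, frames=[1,2,4,-] (faults so far: 3)
  step 6: ref 4 -> HIT, frames=[1,2,4,-] (faults so far: 3)
  step 7: ref 4 -> HIT, frames=[1,2,4,-] (faults so far: 3)
  step 8: ref 5 -> FAULT, frames=[1,2,4,5] (faults so far: 4)
  step 9: ref 4 -> HIT, frames=[1,2,4,5] (faults so far: 4)
  step 10: ref 4 -> HIT, frames=[1,2,4,5] (faults so far: 4)
  step 11: ref 5 -> HIT, frames=[1,2,4,5] (faults so far: 4)
  step 12: ref 3 -> FAULT, evict 1, frames=[3,2,4,5] (faults so far: 5)
  step 13: ref 4 -> HIT, frames=[3,2,4,5] (faults so far: 5)
  step 14: ref 3 -> HIT, frames=[3,2,4,5] (faults so far: 5)
  step 15: ref 1 -> FAULT, evict 2, frames=[3,1,4,5] (faults so far: 6)
  LRU total faults: 6
--- Optimal ---
  step 0: ref 1 -> FAULT, frames=[1,-,-,-] (faults so far: 1)
  step 1: ref 1 -> HIT, frames=[1,-,-,-] (faults so far: 1)
  step 2: ref 2 -> FAULT, frames=[1,2,-,-] (faults so far: 2)
  step 3: ref 4 -> FAULT, frames=[1,2,4,-] (faults so far: 3)
  step 4: ref 2 -> HIT, frames=[1,2,4,-] (faults so far: 3)
  step 5: ref 2 -> HIT, frames=[1,2,4,-] (faults so far: 3)
  step 6: ref 4 -> HIT, frames=[1,2,4,-] (faults so far: 3)
  step 7: ref 4 -> HIT, frames=[1,2,4,-] (faults so far: 3)
  step 8: ref 5 -> FAULT, frames=[1,2,4,5] (faults so far: 4)
  step 9: ref 4 -> HIT, frames=[1,2,4,5] (faults so far: 4)
  step 10: ref 4 -> HIT, frames=[1,2,4,5] (faults so far: 4)
  step 11: ref 5 -> HIT, frames=[1,2,4,5] (faults so far: 4)
  step 12: ref 3 -> FAULT, evict 2, frames=[1,3,4,5] (faults so far: 5)
  step 13: ref 4 -> HIT, frames=[1,3,4,5] (faults so far: 5)
  step 14: ref 3 -> HIT, frames=[1,3,4,5] (faults so far: 5)
  step 15: ref 1 -> HIT, frames=[1,3,4,5] (faults so far: 5)
  Optimal total faults: 5

Answer: 6 6 5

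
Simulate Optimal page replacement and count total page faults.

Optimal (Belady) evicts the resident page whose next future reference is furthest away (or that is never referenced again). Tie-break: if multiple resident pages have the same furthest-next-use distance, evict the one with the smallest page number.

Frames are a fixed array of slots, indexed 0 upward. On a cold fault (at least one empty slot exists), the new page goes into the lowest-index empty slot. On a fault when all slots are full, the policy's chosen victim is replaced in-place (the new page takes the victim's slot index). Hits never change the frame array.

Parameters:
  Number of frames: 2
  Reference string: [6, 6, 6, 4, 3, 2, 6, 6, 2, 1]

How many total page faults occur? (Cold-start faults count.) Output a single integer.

Step 0: ref 6 → FAULT, frames=[6,-]
Step 1: ref 6 → HIT, frames=[6,-]
Step 2: ref 6 → HIT, frames=[6,-]
Step 3: ref 4 → FAULT, frames=[6,4]
Step 4: ref 3 → FAULT (evict 4), frames=[6,3]
Step 5: ref 2 → FAULT (evict 3), frames=[6,2]
Step 6: ref 6 → HIT, frames=[6,2]
Step 7: ref 6 → HIT, frames=[6,2]
Step 8: ref 2 → HIT, frames=[6,2]
Step 9: ref 1 → FAULT (evict 2), frames=[6,1]
Total faults: 5

Answer: 5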